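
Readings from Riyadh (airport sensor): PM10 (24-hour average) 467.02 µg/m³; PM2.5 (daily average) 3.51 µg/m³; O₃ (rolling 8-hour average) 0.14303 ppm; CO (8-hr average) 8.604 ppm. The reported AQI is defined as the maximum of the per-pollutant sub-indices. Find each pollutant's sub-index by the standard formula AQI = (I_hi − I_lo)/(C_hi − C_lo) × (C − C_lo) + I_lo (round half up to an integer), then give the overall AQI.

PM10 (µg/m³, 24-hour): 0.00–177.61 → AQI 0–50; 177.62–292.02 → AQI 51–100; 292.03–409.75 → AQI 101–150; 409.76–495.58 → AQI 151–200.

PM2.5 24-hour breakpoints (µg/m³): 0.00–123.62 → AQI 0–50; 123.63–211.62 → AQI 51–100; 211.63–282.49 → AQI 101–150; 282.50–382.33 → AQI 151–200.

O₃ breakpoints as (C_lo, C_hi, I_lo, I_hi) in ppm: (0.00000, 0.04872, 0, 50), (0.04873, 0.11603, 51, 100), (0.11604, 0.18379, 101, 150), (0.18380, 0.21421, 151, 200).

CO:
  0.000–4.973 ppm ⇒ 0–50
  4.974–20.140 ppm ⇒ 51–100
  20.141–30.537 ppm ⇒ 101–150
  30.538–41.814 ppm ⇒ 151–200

PM10: 467.02 lies in 409.76–495.58, so I_lo=151, I_hi=200, C_lo=409.76, C_hi=495.58.
(200−151)/(495.58−409.76) × (467.02−409.76) + 151 = 49/85.82 × 57.26 + 151 ≈ 183.69 → 184.
PM2.5: 3.51 ∈ [0.00, 123.62] ↔ index [0, 50].
0 + (3.51−0.00)·(50−0)/(123.62−0.00) = 0 + 3.51·50/123.62 ≈ 1.42, so AQI = 1.
O₃: 0.14303 lies in 0.11604–0.18379, so I_lo=101, I_hi=150, C_lo=0.11604, C_hi=0.18379.
(150−101)/(0.18379−0.11604) × (0.14303−0.11604) + 101 = 49/0.06775 × 0.02699 + 101 ≈ 120.52 → 121.
CO: 8.604 ∈ [4.974, 20.140] ↔ index [51, 100].
51 + (8.604−4.974)·(100−51)/(20.140−4.974) = 51 + 3.630·49/15.166 ≈ 62.73, so AQI = 63.
Sub-indices: PM10→184, PM2.5→1, O₃→121, CO→63. Overall AQI = max = 184; dominant pollutant is PM10.

184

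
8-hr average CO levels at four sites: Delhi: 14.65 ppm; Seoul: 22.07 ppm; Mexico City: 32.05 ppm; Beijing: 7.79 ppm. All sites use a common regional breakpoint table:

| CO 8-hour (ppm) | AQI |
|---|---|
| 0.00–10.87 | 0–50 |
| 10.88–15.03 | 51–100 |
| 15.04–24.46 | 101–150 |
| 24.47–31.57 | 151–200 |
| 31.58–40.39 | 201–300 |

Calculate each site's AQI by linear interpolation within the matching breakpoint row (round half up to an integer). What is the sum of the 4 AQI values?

Delhi: 14.65 ∈ [10.88, 15.03] ↔ index [51, 100].
51 + (14.65−10.88)·(100−51)/(15.03−10.88) = 51 + 3.77·49/4.15 ≈ 95.51, so AQI = 96.
Seoul: row 15.04–24.46 (AQI 101–150). (150−101)·(22.07−15.04)/(24.46−15.04) + 101 = 49·7.03/9.42 + 101 ≈ 137.57 → 138.
Mexico City: row 31.58–40.39 (AQI 201–300). (300−201)·(32.05−31.58)/(40.39−31.58) + 201 = 99·0.47/8.81 + 201 ≈ 206.28 → 206.
Beijing 7.79: bracket 0.00–10.87 → index 0–50; slope 50/10.87, offset 7.79.
AQI = 0 + 50/10.87·7.79 ≈ 35.83 ⇒ 36.
AQIs: Delhi=96, Seoul=138, Mexico City=206, Beijing=36. Sum = 96 + 138 + 206 + 36 = 476.

476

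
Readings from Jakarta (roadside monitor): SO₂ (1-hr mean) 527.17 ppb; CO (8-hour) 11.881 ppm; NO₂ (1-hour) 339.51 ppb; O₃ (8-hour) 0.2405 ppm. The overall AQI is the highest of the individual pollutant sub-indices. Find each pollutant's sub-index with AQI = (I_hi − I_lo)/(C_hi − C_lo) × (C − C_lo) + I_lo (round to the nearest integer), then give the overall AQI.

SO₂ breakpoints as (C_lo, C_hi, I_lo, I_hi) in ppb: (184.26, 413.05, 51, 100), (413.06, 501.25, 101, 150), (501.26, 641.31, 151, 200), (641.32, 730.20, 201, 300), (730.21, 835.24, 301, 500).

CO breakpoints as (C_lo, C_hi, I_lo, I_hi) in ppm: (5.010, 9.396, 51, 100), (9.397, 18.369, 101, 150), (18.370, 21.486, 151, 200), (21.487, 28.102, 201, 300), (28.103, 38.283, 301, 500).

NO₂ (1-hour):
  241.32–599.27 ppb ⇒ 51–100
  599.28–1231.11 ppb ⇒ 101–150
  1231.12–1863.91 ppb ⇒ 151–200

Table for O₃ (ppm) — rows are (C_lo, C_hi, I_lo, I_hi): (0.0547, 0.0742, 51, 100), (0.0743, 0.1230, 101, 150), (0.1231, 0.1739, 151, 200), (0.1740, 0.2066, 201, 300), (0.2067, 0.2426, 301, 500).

488

SO₂: 527.17 lies in 501.26–641.31, so I_lo=151, I_hi=200, C_lo=501.26, C_hi=641.31.
(200−151)/(641.31−501.26) × (527.17−501.26) + 151 = 49/140.05 × 25.91 + 151 ≈ 160.07 → 160.
CO: 11.881 ∈ [9.397, 18.369] ↔ index [101, 150].
101 + (11.881−9.397)·(150−101)/(18.369−9.397) = 101 + 2.484·49/8.972 ≈ 114.57, so AQI = 115.
NO₂: row 241.32–599.27 (AQI 51–100). (100−51)·(339.51−241.32)/(599.27−241.32) + 51 = 49·98.19/357.95 + 51 ≈ 64.44 → 64.
O₃ 0.2405: bracket 0.2067–0.2426 → index 301–500; slope 199/0.0359, offset 0.0338.
AQI = 301 + 199/0.0359·0.0338 ≈ 488.36 ⇒ 488.
Sub-indices: SO₂→160, CO→115, NO₂→64, O₃→488. Overall AQI = max = 488; dominant pollutant is O₃.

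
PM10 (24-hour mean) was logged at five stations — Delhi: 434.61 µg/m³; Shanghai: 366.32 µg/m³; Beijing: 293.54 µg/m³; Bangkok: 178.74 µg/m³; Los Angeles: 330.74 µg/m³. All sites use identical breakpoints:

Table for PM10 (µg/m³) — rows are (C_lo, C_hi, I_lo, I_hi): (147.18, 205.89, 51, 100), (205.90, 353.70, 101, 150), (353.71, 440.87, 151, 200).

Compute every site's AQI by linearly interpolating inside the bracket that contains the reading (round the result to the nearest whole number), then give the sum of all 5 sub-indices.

Delhi: 434.61 lies in 353.71–440.87, so I_lo=151, I_hi=200, C_lo=353.71, C_hi=440.87.
(200−151)/(440.87−353.71) × (434.61−353.71) + 151 = 49/87.16 × 80.90 + 151 ≈ 196.48 → 196.
Shanghai: 366.32 ∈ [353.71, 440.87] ↔ index [151, 200].
151 + (366.32−353.71)·(200−151)/(440.87−353.71) = 151 + 12.61·49/87.16 ≈ 158.09, so AQI = 158.
Beijing: row 205.90–353.70 (AQI 101–150). (150−101)·(293.54−205.90)/(353.70−205.90) + 101 = 49·87.64/147.80 + 101 ≈ 130.06 → 130.
Bangkok: row 147.18–205.89 (AQI 51–100). (100−51)·(178.74−147.18)/(205.89−147.18) + 51 = 49·31.56/58.71 + 51 ≈ 77.34 → 77.
Los Angeles: 330.74 ∈ [205.90, 353.70] ↔ index [101, 150].
101 + (330.74−205.90)·(150−101)/(353.70−205.90) = 101 + 124.84·49/147.80 ≈ 142.39, so AQI = 142.
AQIs: Delhi=196, Shanghai=158, Beijing=130, Bangkok=77, Los Angeles=142. Sum = 196 + 158 + 130 + 77 + 142 = 703.

703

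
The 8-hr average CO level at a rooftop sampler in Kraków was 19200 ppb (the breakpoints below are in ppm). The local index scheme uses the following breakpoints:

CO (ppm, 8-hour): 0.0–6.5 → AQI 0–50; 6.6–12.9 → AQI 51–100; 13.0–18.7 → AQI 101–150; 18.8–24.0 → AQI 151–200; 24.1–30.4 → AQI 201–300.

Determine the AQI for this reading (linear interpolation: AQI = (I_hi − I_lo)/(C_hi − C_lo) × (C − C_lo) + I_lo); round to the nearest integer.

155

Convert: 19200 ppb = 19.2 ppm.
CO: row 18.8–24.0 (AQI 151–200). (200−151)·(19.2−18.8)/(24.0−18.8) + 151 = 49·0.4/5.2 + 151 ≈ 154.77 → 155.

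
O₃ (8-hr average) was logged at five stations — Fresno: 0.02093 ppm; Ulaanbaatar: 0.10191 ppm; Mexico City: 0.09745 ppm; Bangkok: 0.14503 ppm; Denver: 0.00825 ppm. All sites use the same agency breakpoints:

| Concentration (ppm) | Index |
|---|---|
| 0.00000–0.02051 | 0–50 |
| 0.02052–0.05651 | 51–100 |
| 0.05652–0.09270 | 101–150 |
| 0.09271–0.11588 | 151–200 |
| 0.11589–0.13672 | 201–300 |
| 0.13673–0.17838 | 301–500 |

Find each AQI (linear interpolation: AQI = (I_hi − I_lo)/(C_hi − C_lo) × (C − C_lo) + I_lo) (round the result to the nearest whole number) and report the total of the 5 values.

744

Fresno: row 0.02052–0.05651 (AQI 51–100). (100−51)·(0.02093−0.02052)/(0.05651−0.02052) + 51 = 49·0.00041/0.03599 + 51 ≈ 51.56 → 52.
Ulaanbaatar: 0.10191 ∈ [0.09271, 0.11588] ↔ index [151, 200].
151 + (0.10191−0.09271)·(200−151)/(0.11588−0.09271) = 151 + 0.00920·49/0.02317 ≈ 170.46, so AQI = 170.
Mexico City 0.09745: bracket 0.09271–0.11588 → index 151–200; slope 49/0.02317, offset 0.00474.
AQI = 151 + 49/0.02317·0.00474 ≈ 161.02 ⇒ 161.
Bangkok 0.14503: bracket 0.13673–0.17838 → index 301–500; slope 199/0.04165, offset 0.00830.
AQI = 301 + 199/0.04165·0.00830 ≈ 340.66 ⇒ 341.
Denver: 0.00825 lies in 0.00000–0.02051, so I_lo=0, I_hi=50, C_lo=0.00000, C_hi=0.02051.
(50−0)/(0.02051−0.00000) × (0.00825−0.00000) + 0 = 50/0.02051 × 0.00825 + 0 ≈ 20.11 → 20.
AQIs: Fresno=52, Ulaanbaatar=170, Mexico City=161, Bangkok=341, Denver=20. Sum = 52 + 170 + 161 + 341 + 20 = 744.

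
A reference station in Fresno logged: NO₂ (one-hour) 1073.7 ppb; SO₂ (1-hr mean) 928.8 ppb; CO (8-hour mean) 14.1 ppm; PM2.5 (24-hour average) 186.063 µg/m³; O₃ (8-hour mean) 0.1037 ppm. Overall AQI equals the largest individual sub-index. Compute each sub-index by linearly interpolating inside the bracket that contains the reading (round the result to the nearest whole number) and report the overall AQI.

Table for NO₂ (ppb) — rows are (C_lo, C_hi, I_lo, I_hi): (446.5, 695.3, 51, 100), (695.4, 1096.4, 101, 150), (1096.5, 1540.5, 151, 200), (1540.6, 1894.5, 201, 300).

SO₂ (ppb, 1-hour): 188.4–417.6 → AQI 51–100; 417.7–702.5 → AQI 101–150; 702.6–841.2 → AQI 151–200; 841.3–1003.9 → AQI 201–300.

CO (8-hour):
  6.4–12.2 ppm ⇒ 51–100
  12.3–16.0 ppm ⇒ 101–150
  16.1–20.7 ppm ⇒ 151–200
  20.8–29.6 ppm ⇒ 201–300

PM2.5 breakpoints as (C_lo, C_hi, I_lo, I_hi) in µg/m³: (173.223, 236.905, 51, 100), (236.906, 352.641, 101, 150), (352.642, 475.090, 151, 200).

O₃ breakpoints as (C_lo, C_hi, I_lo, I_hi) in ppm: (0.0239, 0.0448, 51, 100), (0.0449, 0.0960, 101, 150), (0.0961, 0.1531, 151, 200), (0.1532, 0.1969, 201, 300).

NO₂ 1073.7: bracket 695.4–1096.4 → index 101–150; slope 49/401.0, offset 378.3.
AQI = 101 + 49/401.0·378.3 ≈ 147.23 ⇒ 147.
SO₂: row 841.3–1003.9 (AQI 201–300). (300−201)·(928.8−841.3)/(1003.9−841.3) + 201 = 99·87.5/162.6 + 201 ≈ 254.27 → 254.
CO: 14.1 ∈ [12.3, 16.0] ↔ index [101, 150].
101 + (14.1−12.3)·(150−101)/(16.0−12.3) = 101 + 1.8·49/3.7 ≈ 124.84, so AQI = 125.
PM2.5 186.063: bracket 173.223–236.905 → index 51–100; slope 49/63.682, offset 12.840.
AQI = 51 + 49/63.682·12.840 ≈ 60.88 ⇒ 61.
O₃: 0.1037 lies in 0.0961–0.1531, so I_lo=151, I_hi=200, C_lo=0.0961, C_hi=0.1531.
(200−151)/(0.1531−0.0961) × (0.1037−0.0961) + 151 = 49/0.0570 × 0.0076 + 151 ≈ 157.53 → 158.
Sub-indices: NO₂→147, SO₂→254, CO→125, PM2.5→61, O₃→158. Overall AQI = max = 254; dominant pollutant is SO₂.

254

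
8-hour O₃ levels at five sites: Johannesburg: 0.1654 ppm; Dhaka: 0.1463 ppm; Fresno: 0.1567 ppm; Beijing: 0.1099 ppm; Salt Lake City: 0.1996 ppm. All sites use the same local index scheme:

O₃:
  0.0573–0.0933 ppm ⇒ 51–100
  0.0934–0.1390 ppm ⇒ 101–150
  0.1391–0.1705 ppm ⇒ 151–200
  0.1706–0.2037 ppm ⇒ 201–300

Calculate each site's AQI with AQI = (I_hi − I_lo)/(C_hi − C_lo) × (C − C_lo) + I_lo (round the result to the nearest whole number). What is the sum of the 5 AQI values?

939

Johannesburg: 0.1654 lies in 0.1391–0.1705, so I_lo=151, I_hi=200, C_lo=0.1391, C_hi=0.1705.
(200−151)/(0.1705−0.1391) × (0.1654−0.1391) + 151 = 49/0.0314 × 0.0263 + 151 ≈ 192.04 → 192.
Dhaka: row 0.1391–0.1705 (AQI 151–200). (200−151)·(0.1463−0.1391)/(0.1705−0.1391) + 151 = 49·0.0072/0.0314 + 151 ≈ 162.24 → 162.
Fresno: 0.1567 ∈ [0.1391, 0.1705] ↔ index [151, 200].
151 + (0.1567−0.1391)·(200−151)/(0.1705−0.1391) = 151 + 0.0176·49/0.0314 ≈ 178.46, so AQI = 178.
Beijing: 0.1099 ∈ [0.0934, 0.1390] ↔ index [101, 150].
101 + (0.1099−0.0934)·(150−101)/(0.1390−0.0934) = 101 + 0.0165·49/0.0456 ≈ 118.73, so AQI = 119.
Salt Lake City: 0.1996 ∈ [0.1706, 0.2037] ↔ index [201, 300].
201 + (0.1996−0.1706)·(300−201)/(0.2037−0.1706) = 201 + 0.0290·99/0.0331 ≈ 287.74, so AQI = 288.
AQIs: Johannesburg=192, Dhaka=162, Fresno=178, Beijing=119, Salt Lake City=288. Sum = 192 + 162 + 178 + 119 + 288 = 939.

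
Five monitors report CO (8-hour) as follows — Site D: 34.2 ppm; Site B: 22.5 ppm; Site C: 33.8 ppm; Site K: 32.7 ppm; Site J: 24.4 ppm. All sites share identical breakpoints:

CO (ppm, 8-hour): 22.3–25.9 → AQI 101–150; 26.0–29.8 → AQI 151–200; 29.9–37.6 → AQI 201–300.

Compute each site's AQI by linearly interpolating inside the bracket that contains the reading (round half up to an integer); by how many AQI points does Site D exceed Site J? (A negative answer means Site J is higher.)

126

Site D: 34.2 ∈ [29.9, 37.6] ↔ index [201, 300].
201 + (34.2−29.9)·(300−201)/(37.6−29.9) = 201 + 4.3·99/7.7 ≈ 256.29, so AQI = 256.
Site B: row 22.3–25.9 (AQI 101–150). (150−101)·(22.5−22.3)/(25.9−22.3) + 101 = 49·0.2/3.6 + 101 ≈ 103.72 → 104.
Site C: row 29.9–37.6 (AQI 201–300). (300−201)·(33.8−29.9)/(37.6−29.9) + 201 = 99·3.9/7.7 + 201 ≈ 251.14 → 251.
Site K: 32.7 ∈ [29.9, 37.6] ↔ index [201, 300].
201 + (32.7−29.9)·(300−201)/(37.6−29.9) = 201 + 2.8·99/7.7 ≈ 237.00, so AQI = 237.
Site J: 24.4 lies in 22.3–25.9, so I_lo=101, I_hi=150, C_lo=22.3, C_hi=25.9.
(150−101)/(25.9−22.3) × (24.4−22.3) + 101 = 49/3.6 × 2.1 + 101 ≈ 129.58 → 130.
AQIs: Site D=256, Site B=104, Site C=251, Site K=237, Site J=130. Site D (256) − Site J (130) = 126.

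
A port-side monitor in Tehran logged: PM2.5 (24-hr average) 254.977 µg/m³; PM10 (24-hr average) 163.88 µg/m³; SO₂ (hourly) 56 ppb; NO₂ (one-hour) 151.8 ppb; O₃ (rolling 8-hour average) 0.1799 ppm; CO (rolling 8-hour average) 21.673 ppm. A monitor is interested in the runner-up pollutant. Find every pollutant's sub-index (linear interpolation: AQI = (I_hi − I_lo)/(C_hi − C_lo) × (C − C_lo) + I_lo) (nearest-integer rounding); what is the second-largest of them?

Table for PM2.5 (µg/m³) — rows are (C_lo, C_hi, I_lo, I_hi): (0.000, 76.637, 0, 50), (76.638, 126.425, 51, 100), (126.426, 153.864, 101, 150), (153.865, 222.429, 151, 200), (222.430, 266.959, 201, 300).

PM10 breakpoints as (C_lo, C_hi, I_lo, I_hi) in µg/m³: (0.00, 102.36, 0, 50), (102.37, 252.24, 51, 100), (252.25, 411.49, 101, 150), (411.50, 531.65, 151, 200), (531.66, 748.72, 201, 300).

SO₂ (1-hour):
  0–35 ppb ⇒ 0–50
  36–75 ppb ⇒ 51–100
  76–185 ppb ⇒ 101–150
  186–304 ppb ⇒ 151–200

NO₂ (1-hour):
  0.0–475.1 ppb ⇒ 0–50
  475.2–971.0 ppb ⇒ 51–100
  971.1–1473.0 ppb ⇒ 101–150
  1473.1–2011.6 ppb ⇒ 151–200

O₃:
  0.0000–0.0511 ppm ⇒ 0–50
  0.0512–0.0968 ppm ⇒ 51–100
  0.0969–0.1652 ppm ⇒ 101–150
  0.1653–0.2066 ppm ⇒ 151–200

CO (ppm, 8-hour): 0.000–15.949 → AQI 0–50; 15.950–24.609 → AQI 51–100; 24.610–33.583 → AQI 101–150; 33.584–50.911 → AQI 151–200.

PM2.5: 254.977 ∈ [222.430, 266.959] ↔ index [201, 300].
201 + (254.977−222.430)·(300−201)/(266.959−222.430) = 201 + 32.547·99/44.529 ≈ 273.36, so AQI = 273.
PM10: 163.88 lies in 102.37–252.24, so I_lo=51, I_hi=100, C_lo=102.37, C_hi=252.24.
(100−51)/(252.24−102.37) × (163.88−102.37) + 51 = 49/149.87 × 61.51 + 51 ≈ 71.11 → 71.
SO₂ 56: bracket 36–75 → index 51–100; slope 49/39, offset 20.
AQI = 51 + 49/39·20 ≈ 76.13 ⇒ 76.
NO₂: 151.8 ∈ [0.0, 475.1] ↔ index [0, 50].
0 + (151.8−0.0)·(50−0)/(475.1−0.0) = 0 + 151.8·50/475.1 ≈ 15.98, so AQI = 16.
O₃: row 0.1653–0.2066 (AQI 151–200). (200−151)·(0.1799−0.1653)/(0.2066−0.1653) + 151 = 49·0.0146/0.0413 + 151 ≈ 168.32 → 168.
CO 21.673: bracket 15.950–24.609 → index 51–100; slope 49/8.659, offset 5.723.
AQI = 51 + 49/8.659·5.723 ≈ 83.39 ⇒ 83.
Sub-indices: PM2.5→273, PM10→71, SO₂→76, NO₂→16, O₃→168, CO→83. Ranked high→low: 273, 168, 83, 76, 71, 16. Second-highest sub-index = 168.

168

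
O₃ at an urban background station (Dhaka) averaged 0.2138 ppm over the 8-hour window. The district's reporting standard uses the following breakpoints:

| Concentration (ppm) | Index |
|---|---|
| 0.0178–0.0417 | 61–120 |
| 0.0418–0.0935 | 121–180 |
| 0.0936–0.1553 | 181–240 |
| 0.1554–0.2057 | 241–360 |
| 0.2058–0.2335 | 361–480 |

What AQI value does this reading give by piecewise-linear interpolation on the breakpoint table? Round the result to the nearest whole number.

395

O₃: 0.2138 lies in 0.2058–0.2335, so I_lo=361, I_hi=480, C_lo=0.2058, C_hi=0.2335.
(480−361)/(0.2335−0.2058) × (0.2138−0.2058) + 361 = 119/0.0277 × 0.0080 + 361 ≈ 395.37 → 395.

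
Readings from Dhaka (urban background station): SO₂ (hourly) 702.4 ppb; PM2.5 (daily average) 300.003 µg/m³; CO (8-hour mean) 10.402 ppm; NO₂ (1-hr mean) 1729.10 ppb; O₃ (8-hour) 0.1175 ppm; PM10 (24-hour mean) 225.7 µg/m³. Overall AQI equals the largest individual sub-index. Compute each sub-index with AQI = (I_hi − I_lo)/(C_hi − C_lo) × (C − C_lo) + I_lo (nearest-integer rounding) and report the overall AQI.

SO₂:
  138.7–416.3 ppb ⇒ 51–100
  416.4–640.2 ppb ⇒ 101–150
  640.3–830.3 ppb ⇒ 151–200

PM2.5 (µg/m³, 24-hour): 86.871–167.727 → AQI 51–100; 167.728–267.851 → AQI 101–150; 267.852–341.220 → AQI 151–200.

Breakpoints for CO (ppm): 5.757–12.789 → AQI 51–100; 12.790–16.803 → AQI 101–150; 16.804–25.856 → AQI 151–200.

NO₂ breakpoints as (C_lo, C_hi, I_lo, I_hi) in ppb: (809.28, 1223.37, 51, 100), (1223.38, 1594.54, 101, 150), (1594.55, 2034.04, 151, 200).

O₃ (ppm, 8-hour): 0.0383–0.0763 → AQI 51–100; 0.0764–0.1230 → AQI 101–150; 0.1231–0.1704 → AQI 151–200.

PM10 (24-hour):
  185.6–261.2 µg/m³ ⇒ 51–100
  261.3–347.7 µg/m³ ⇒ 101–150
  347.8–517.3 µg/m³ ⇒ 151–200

172

SO₂: 702.4 ∈ [640.3, 830.3] ↔ index [151, 200].
151 + (702.4−640.3)·(200−151)/(830.3−640.3) = 151 + 62.1·49/190.0 ≈ 167.02, so AQI = 167.
PM2.5: 300.003 lies in 267.852–341.220, so I_lo=151, I_hi=200, C_lo=267.852, C_hi=341.220.
(200−151)/(341.220−267.852) × (300.003−267.852) + 151 = 49/73.368 × 32.151 + 151 ≈ 172.47 → 172.
CO: 10.402 ∈ [5.757, 12.789] ↔ index [51, 100].
51 + (10.402−5.757)·(100−51)/(12.789−5.757) = 51 + 4.645·49/7.032 ≈ 83.37, so AQI = 83.
NO₂ 1729.10: bracket 1594.55–2034.04 → index 151–200; slope 49/439.49, offset 134.55.
AQI = 151 + 49/439.49·134.55 ≈ 166.00 ⇒ 166.
O₃: row 0.0764–0.1230 (AQI 101–150). (150−101)·(0.1175−0.0764)/(0.1230−0.0764) + 101 = 49·0.0411/0.0466 + 101 ≈ 144.22 → 144.
PM10: row 185.6–261.2 (AQI 51–100). (100−51)·(225.7−185.6)/(261.2−185.6) + 51 = 49·40.1/75.6 + 51 ≈ 76.99 → 77.
Sub-indices: SO₂→167, PM2.5→172, CO→83, NO₂→166, O₃→144, PM10→77. Overall AQI = max = 172; dominant pollutant is PM2.5.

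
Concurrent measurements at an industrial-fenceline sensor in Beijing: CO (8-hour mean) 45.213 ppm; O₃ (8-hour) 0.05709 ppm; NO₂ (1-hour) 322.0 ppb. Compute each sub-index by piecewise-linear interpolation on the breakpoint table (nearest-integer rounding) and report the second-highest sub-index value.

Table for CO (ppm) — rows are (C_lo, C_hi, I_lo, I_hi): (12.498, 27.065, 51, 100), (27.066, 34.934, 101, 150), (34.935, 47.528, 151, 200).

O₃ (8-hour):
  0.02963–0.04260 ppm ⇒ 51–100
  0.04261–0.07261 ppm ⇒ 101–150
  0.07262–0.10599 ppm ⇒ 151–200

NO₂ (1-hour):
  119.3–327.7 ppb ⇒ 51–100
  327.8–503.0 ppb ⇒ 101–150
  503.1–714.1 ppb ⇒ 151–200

CO: 45.213 lies in 34.935–47.528, so I_lo=151, I_hi=200, C_lo=34.935, C_hi=47.528.
(200−151)/(47.528−34.935) × (45.213−34.935) + 151 = 49/12.593 × 10.278 + 151 ≈ 190.99 → 191.
O₃ 0.05709: bracket 0.04261–0.07261 → index 101–150; slope 49/0.03000, offset 0.01448.
AQI = 101 + 49/0.03000·0.01448 ≈ 124.65 ⇒ 125.
NO₂ 322.0: bracket 119.3–327.7 → index 51–100; slope 49/208.4, offset 202.7.
AQI = 51 + 49/208.4·202.7 ≈ 98.66 ⇒ 99.
Sub-indices: CO→191, O₃→125, NO₂→99. Ranked high→low: 191, 125, 99. Second-highest sub-index = 125.

125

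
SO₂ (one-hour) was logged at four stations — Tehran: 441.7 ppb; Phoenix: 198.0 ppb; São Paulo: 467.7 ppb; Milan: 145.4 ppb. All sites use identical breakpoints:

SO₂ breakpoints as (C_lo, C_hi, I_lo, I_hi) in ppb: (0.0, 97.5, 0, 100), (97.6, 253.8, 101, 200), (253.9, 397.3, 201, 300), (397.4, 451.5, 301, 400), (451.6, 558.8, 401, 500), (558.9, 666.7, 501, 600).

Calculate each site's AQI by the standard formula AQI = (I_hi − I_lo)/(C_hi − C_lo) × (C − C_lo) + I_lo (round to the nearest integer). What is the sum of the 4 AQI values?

Tehran: row 397.4–451.5 (AQI 301–400). (400−301)·(441.7−397.4)/(451.5−397.4) + 301 = 99·44.3/54.1 + 301 ≈ 382.07 → 382.
Phoenix: 198.0 lies in 97.6–253.8, so I_lo=101, I_hi=200, C_lo=97.6, C_hi=253.8.
(200−101)/(253.8−97.6) × (198.0−97.6) + 101 = 99/156.2 × 100.4 + 101 ≈ 164.63 → 165.
São Paulo: 467.7 lies in 451.6–558.8, so I_lo=401, I_hi=500, C_lo=451.6, C_hi=558.8.
(500−401)/(558.8−451.6) × (467.7−451.6) + 401 = 99/107.2 × 16.1 + 401 ≈ 415.87 → 416.
Milan: 145.4 ∈ [97.6, 253.8] ↔ index [101, 200].
101 + (145.4−97.6)·(200−101)/(253.8−97.6) = 101 + 47.8·99/156.2 ≈ 131.30, so AQI = 131.
AQIs: Tehran=382, Phoenix=165, São Paulo=416, Milan=131. Sum = 382 + 165 + 416 + 131 = 1094.

1094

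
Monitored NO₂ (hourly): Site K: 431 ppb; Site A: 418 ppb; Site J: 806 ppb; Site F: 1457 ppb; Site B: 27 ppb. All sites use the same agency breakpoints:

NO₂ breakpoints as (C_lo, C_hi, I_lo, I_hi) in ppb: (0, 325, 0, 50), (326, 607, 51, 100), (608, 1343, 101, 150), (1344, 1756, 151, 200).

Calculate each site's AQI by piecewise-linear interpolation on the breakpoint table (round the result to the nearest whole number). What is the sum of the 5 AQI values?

Site K 431: bracket 326–607 → index 51–100; slope 49/281, offset 105.
AQI = 51 + 49/281·105 ≈ 69.31 ⇒ 69.
Site A: 418 lies in 326–607, so I_lo=51, I_hi=100, C_lo=326, C_hi=607.
(100−51)/(607−326) × (418−326) + 51 = 49/281 × 92 + 51 ≈ 67.04 → 67.
Site J: 806 lies in 608–1343, so I_lo=101, I_hi=150, C_lo=608, C_hi=1343.
(150−101)/(1343−608) × (806−608) + 101 = 49/735 × 198 + 101 ≈ 114.20 → 114.
Site F: 1457 lies in 1344–1756, so I_lo=151, I_hi=200, C_lo=1344, C_hi=1756.
(200−151)/(1756−1344) × (1457−1344) + 151 = 49/412 × 113 + 151 ≈ 164.44 → 164.
Site B: row 0–325 (AQI 0–50). (50−0)·(27−0)/(325−0) + 0 = 50·27/325 + 0 ≈ 4.15 → 4.
AQIs: Site K=69, Site A=67, Site J=114, Site F=164, Site B=4. Sum = 69 + 67 + 114 + 164 + 4 = 418.

418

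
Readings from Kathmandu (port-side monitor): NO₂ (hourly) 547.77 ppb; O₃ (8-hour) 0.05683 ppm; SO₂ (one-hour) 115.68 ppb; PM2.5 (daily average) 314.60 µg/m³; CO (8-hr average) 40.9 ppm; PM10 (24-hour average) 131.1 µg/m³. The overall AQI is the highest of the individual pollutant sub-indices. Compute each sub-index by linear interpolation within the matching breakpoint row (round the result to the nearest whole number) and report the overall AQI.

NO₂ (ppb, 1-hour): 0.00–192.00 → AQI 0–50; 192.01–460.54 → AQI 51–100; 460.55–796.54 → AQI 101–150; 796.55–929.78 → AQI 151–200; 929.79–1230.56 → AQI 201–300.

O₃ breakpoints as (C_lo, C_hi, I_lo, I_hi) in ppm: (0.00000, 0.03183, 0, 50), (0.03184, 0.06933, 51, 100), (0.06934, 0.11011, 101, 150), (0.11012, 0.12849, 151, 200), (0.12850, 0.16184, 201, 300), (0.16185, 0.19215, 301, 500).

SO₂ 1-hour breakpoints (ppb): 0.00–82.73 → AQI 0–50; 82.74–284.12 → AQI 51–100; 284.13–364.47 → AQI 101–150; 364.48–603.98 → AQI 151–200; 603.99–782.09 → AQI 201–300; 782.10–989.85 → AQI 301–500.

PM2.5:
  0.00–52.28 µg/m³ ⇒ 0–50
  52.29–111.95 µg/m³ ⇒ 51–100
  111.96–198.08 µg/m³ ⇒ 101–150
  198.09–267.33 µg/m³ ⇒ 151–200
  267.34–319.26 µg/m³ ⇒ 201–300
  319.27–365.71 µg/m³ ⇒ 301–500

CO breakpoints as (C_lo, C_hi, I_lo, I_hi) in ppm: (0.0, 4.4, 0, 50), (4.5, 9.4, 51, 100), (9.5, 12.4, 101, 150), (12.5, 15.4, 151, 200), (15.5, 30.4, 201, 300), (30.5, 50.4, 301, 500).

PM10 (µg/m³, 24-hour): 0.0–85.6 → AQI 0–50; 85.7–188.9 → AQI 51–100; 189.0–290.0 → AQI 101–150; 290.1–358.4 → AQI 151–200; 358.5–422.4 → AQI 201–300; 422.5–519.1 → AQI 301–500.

405

NO₂ 547.77: bracket 460.55–796.54 → index 101–150; slope 49/335.99, offset 87.22.
AQI = 101 + 49/335.99·87.22 ≈ 113.72 ⇒ 114.
O₃: 0.05683 ∈ [0.03184, 0.06933] ↔ index [51, 100].
51 + (0.05683−0.03184)·(100−51)/(0.06933−0.03184) = 51 + 0.02499·49/0.03749 ≈ 83.66, so AQI = 84.
SO₂: row 82.74–284.12 (AQI 51–100). (100−51)·(115.68−82.74)/(284.12−82.74) + 51 = 49·32.94/201.38 + 51 ≈ 59.01 → 59.
PM2.5: 314.60 ∈ [267.34, 319.26] ↔ index [201, 300].
201 + (314.60−267.34)·(300−201)/(319.26−267.34) = 201 + 47.26·99/51.92 ≈ 291.11, so AQI = 291.
CO: row 30.5–50.4 (AQI 301–500). (500−301)·(40.9−30.5)/(50.4−30.5) + 301 = 199·10.4/19.9 + 301 ≈ 405.00 → 405.
PM10: 131.1 ∈ [85.7, 188.9] ↔ index [51, 100].
51 + (131.1−85.7)·(100−51)/(188.9−85.7) = 51 + 45.4·49/103.2 ≈ 72.56, so AQI = 73.
Sub-indices: NO₂→114, O₃→84, SO₂→59, PM2.5→291, CO→405, PM10→73. Overall AQI = max = 405; dominant pollutant is CO.
AQI 405: Hazardous.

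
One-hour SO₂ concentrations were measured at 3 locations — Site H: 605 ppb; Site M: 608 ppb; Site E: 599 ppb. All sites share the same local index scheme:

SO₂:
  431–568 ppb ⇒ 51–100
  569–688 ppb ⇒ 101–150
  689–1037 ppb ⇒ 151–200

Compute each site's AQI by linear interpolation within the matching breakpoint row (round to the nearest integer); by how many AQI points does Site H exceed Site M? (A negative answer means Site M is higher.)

-1

Site H: row 569–688 (AQI 101–150). (150−101)·(605−569)/(688−569) + 101 = 49·36/119 + 101 ≈ 115.82 → 116.
Site M: 608 lies in 569–688, so I_lo=101, I_hi=150, C_lo=569, C_hi=688.
(150−101)/(688−569) × (608−569) + 101 = 49/119 × 39 + 101 ≈ 117.06 → 117.
Site E: row 569–688 (AQI 101–150). (150−101)·(599−569)/(688−569) + 101 = 49·30/119 + 101 ≈ 113.35 → 113.
AQIs: Site H=116, Site M=117, Site E=113. Site H (116) − Site M (117) = -1.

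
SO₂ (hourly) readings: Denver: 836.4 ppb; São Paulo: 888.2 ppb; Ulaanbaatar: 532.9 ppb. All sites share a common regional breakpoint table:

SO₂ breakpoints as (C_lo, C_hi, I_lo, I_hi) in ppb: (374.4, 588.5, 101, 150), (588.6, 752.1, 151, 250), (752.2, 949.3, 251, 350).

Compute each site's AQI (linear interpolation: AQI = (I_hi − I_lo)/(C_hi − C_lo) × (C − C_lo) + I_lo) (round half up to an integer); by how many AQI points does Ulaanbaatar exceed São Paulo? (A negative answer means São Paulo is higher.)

-182

Denver 836.4: bracket 752.2–949.3 → index 251–350; slope 99/197.1, offset 84.2.
AQI = 251 + 99/197.1·84.2 ≈ 293.29 ⇒ 293.
São Paulo: 888.2 ∈ [752.2, 949.3] ↔ index [251, 350].
251 + (888.2−752.2)·(350−251)/(949.3−752.2) = 251 + 136.0·99/197.1 ≈ 319.31, so AQI = 319.
Ulaanbaatar 532.9: bracket 374.4–588.5 → index 101–150; slope 49/214.1, offset 158.5.
AQI = 101 + 49/214.1·158.5 ≈ 137.28 ⇒ 137.
AQIs: Denver=293, São Paulo=319, Ulaanbaatar=137. Ulaanbaatar (137) − São Paulo (319) = -182.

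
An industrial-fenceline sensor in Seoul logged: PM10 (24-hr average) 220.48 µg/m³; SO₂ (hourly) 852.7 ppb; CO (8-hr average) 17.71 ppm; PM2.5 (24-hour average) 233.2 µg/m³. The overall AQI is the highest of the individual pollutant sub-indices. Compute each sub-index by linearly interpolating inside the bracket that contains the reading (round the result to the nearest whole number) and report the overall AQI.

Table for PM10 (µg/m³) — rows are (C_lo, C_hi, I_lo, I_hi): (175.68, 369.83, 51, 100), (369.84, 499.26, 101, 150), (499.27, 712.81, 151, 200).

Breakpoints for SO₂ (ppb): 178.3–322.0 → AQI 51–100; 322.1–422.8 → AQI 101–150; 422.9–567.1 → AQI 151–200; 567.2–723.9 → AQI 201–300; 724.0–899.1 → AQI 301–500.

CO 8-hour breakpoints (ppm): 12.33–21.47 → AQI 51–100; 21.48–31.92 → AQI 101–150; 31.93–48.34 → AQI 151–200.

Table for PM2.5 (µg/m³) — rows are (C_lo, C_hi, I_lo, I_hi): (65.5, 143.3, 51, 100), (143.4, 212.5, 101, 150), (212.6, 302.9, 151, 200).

PM10: 220.48 ∈ [175.68, 369.83] ↔ index [51, 100].
51 + (220.48−175.68)·(100−51)/(369.83−175.68) = 51 + 44.80·49/194.15 ≈ 62.31, so AQI = 62.
SO₂ 852.7: bracket 724.0–899.1 → index 301–500; slope 199/175.1, offset 128.7.
AQI = 301 + 199/175.1·128.7 ≈ 447.27 ⇒ 447.
CO 17.71: bracket 12.33–21.47 → index 51–100; slope 49/9.14, offset 5.38.
AQI = 51 + 49/9.14·5.38 ≈ 79.84 ⇒ 80.
PM2.5 233.2: bracket 212.6–302.9 → index 151–200; slope 49/90.3, offset 20.6.
AQI = 151 + 49/90.3·20.6 ≈ 162.18 ⇒ 162.
Sub-indices: PM10→62, SO₂→447, CO→80, PM2.5→162. Overall AQI = max = 447; dominant pollutant is SO₂.

447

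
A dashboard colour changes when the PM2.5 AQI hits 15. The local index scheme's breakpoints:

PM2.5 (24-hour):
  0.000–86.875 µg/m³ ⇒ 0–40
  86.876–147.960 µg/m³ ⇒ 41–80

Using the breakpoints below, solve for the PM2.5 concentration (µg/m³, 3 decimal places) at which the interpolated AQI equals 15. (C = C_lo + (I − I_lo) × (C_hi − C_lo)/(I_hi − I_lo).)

AQI 15 lies in the 0–40 band, which corresponds to 0.000–86.875 µg/m³.
C = 0.000 + (15−0)×(86.875−0.000)/(40−0) = 0.000 + 15×86.875/40 ≈ 32.57813 µg/m³ → 32.578 µg/m³ to 3 dp.

32.578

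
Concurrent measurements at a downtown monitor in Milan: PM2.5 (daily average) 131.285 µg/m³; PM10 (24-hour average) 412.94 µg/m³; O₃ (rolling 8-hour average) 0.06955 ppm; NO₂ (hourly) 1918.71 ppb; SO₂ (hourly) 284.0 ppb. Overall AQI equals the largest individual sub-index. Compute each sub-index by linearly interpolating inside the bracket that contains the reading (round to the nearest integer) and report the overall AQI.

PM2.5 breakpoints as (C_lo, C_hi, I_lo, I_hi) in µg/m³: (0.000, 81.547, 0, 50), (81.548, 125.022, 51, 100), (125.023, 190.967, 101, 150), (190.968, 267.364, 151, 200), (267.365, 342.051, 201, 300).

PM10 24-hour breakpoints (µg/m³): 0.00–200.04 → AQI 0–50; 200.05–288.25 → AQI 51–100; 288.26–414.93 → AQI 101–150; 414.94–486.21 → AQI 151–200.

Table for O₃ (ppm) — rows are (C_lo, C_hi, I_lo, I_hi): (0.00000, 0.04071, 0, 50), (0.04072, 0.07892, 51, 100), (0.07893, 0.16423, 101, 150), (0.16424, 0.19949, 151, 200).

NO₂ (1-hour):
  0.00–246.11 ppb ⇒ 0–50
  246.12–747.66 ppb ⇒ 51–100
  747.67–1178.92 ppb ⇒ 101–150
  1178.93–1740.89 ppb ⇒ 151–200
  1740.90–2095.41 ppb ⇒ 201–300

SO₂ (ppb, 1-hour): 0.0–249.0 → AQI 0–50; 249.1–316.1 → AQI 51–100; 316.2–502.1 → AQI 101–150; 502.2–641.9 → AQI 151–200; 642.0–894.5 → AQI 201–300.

251

PM2.5 131.285: bracket 125.023–190.967 → index 101–150; slope 49/65.944, offset 6.262.
AQI = 101 + 49/65.944·6.262 ≈ 105.65 ⇒ 106.
PM10 412.94: bracket 288.26–414.93 → index 101–150; slope 49/126.67, offset 124.68.
AQI = 101 + 49/126.67·124.68 ≈ 149.23 ⇒ 149.
O₃: 0.06955 lies in 0.04072–0.07892, so I_lo=51, I_hi=100, C_lo=0.04072, C_hi=0.07892.
(100−51)/(0.07892−0.04072) × (0.06955−0.04072) + 51 = 49/0.03820 × 0.02883 + 51 ≈ 87.98 → 88.
NO₂: row 1740.90–2095.41 (AQI 201–300). (300−201)·(1918.71−1740.90)/(2095.41−1740.90) + 201 = 99·177.81/354.51 + 201 ≈ 250.65 → 251.
SO₂: 284.0 lies in 249.1–316.1, so I_lo=51, I_hi=100, C_lo=249.1, C_hi=316.1.
(100−51)/(316.1−249.1) × (284.0−249.1) + 51 = 49/67.0 × 34.9 + 51 ≈ 76.52 → 77.
Sub-indices: PM2.5→106, PM10→149, O₃→88, NO₂→251, SO₂→77. Overall AQI = max = 251; dominant pollutant is NO₂.
AQI 251: Very Unhealthy.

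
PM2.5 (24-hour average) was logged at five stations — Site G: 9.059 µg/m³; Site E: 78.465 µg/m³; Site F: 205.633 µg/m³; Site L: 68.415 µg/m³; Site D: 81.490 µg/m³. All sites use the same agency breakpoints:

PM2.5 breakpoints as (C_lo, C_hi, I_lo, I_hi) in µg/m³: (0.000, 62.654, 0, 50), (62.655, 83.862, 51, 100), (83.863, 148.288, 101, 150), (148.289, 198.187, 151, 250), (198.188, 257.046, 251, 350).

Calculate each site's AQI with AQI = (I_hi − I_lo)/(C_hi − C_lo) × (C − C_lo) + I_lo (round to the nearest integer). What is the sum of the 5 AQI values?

Site G: 9.059 ∈ [0.000, 62.654] ↔ index [0, 50].
0 + (9.059−0.000)·(50−0)/(62.654−0.000) = 0 + 9.059·50/62.654 ≈ 7.23, so AQI = 7.
Site E 78.465: bracket 62.655–83.862 → index 51–100; slope 49/21.207, offset 15.810.
AQI = 51 + 49/21.207·15.810 ≈ 87.53 ⇒ 88.
Site F: 205.633 ∈ [198.188, 257.046] ↔ index [251, 350].
251 + (205.633−198.188)·(350−251)/(257.046−198.188) = 251 + 7.445·99/58.858 ≈ 263.52, so AQI = 264.
Site L: 68.415 lies in 62.655–83.862, so I_lo=51, I_hi=100, C_lo=62.655, C_hi=83.862.
(100−51)/(83.862−62.655) × (68.415−62.655) + 51 = 49/21.207 × 5.760 + 51 ≈ 64.31 → 64.
Site D: 81.490 ∈ [62.655, 83.862] ↔ index [51, 100].
51 + (81.490−62.655)·(100−51)/(83.862−62.655) = 51 + 18.835·49/21.207 ≈ 94.52, so AQI = 95.
AQIs: Site G=7, Site E=88, Site F=264, Site L=64, Site D=95. Sum = 7 + 88 + 264 + 64 + 95 = 518.

518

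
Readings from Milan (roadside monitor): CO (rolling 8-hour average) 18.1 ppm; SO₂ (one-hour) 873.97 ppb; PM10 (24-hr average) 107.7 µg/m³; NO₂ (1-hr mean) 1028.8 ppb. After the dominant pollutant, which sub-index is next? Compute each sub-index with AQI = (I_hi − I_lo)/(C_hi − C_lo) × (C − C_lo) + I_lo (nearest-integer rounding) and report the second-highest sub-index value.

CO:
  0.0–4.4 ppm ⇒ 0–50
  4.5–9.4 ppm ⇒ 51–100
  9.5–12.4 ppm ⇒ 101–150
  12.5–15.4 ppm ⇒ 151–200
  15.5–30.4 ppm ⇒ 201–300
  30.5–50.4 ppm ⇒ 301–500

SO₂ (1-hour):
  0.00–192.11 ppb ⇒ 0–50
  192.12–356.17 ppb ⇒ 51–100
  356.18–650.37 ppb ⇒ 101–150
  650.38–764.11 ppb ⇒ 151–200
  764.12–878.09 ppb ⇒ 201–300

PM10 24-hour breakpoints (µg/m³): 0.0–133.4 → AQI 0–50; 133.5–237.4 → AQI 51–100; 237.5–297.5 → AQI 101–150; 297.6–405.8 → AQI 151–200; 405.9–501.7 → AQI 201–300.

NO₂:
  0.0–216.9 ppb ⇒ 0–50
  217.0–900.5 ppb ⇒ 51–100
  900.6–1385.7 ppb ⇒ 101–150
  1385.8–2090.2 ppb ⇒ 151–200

CO 18.1: bracket 15.5–30.4 → index 201–300; slope 99/14.9, offset 2.6.
AQI = 201 + 99/14.9·2.6 ≈ 218.28 ⇒ 218.
SO₂: 873.97 lies in 764.12–878.09, so I_lo=201, I_hi=300, C_lo=764.12, C_hi=878.09.
(300−201)/(878.09−764.12) × (873.97−764.12) + 201 = 99/113.97 × 109.85 + 201 ≈ 296.42 → 296.
PM10 107.7: bracket 0.0–133.4 → index 0–50; slope 50/133.4, offset 107.7.
AQI = 0 + 50/133.4·107.7 ≈ 40.37 ⇒ 40.
NO₂: 1028.8 ∈ [900.6, 1385.7] ↔ index [101, 150].
101 + (1028.8−900.6)·(150−101)/(1385.7−900.6) = 101 + 128.2·49/485.1 ≈ 113.95, so AQI = 114.
Sub-indices: CO→218, SO₂→296, PM10→40, NO₂→114. Ranked high→low: 296, 218, 114, 40. Second-highest sub-index = 218.

218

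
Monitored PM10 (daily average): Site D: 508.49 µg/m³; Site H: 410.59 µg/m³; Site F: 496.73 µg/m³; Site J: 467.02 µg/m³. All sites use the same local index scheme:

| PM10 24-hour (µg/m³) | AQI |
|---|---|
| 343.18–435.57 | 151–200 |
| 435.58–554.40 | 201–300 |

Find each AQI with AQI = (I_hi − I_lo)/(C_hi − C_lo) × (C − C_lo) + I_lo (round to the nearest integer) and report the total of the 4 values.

Site D 508.49: bracket 435.58–554.40 → index 201–300; slope 99/118.82, offset 72.91.
AQI = 201 + 99/118.82·72.91 ≈ 261.75 ⇒ 262.
Site H: 410.59 ∈ [343.18, 435.57] ↔ index [151, 200].
151 + (410.59−343.18)·(200−151)/(435.57−343.18) = 151 + 67.41·49/92.39 ≈ 186.75, so AQI = 187.
Site F: row 435.58–554.40 (AQI 201–300). (300−201)·(496.73−435.58)/(554.40−435.58) + 201 = 99·61.15/118.82 + 201 ≈ 251.95 → 252.
Site J: row 435.58–554.40 (AQI 201–300). (300−201)·(467.02−435.58)/(554.40−435.58) + 201 = 99·31.44/118.82 + 201 ≈ 227.20 → 227.
AQIs: Site D=262, Site H=187, Site F=252, Site J=227. Sum = 262 + 187 + 252 + 227 = 928.

928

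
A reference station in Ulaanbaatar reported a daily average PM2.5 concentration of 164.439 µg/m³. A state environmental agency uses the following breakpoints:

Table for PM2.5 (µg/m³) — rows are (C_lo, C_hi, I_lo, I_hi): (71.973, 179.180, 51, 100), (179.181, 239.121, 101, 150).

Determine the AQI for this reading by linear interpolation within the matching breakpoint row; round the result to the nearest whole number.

PM2.5 164.439: bracket 71.973–179.180 → index 51–100; slope 49/107.207, offset 92.466.
AQI = 51 + 49/107.207·92.466 ≈ 93.26 ⇒ 93.

93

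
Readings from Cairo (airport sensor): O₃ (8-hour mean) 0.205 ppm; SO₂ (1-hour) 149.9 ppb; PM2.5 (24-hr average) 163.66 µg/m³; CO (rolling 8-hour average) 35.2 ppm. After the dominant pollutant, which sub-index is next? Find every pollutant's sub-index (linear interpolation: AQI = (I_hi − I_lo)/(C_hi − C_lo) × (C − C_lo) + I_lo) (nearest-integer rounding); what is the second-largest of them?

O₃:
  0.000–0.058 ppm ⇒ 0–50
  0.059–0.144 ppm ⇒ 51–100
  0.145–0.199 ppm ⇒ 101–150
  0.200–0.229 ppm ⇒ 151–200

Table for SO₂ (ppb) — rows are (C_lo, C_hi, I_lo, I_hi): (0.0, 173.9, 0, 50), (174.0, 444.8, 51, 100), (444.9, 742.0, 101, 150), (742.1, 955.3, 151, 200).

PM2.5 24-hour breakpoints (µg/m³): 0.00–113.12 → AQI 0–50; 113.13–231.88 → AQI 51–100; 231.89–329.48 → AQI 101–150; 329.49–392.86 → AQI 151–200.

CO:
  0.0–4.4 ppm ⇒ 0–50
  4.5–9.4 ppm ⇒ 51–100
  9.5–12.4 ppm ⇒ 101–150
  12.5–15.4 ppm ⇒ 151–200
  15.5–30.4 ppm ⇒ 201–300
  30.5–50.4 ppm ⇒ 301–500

O₃: 0.205 lies in 0.200–0.229, so I_lo=151, I_hi=200, C_lo=0.200, C_hi=0.229.
(200−151)/(0.229−0.200) × (0.205−0.200) + 151 = 49/0.029 × 0.005 + 151 ≈ 159.45 → 159.
SO₂: 149.9 lies in 0.0–173.9, so I_lo=0, I_hi=50, C_lo=0.0, C_hi=173.9.
(50−0)/(173.9−0.0) × (149.9−0.0) + 0 = 50/173.9 × 149.9 + 0 ≈ 43.10 → 43.
PM2.5 163.66: bracket 113.13–231.88 → index 51–100; slope 49/118.75, offset 50.53.
AQI = 51 + 49/118.75·50.53 ≈ 71.85 ⇒ 72.
CO: row 30.5–50.4 (AQI 301–500). (500−301)·(35.2−30.5)/(50.4−30.5) + 301 = 199·4.7/19.9 + 301 ≈ 348.00 → 348.
Sub-indices: O₃→159, SO₂→43, PM2.5→72, CO→348. Ranked high→low: 348, 159, 72, 43. Second-highest sub-index = 159.

159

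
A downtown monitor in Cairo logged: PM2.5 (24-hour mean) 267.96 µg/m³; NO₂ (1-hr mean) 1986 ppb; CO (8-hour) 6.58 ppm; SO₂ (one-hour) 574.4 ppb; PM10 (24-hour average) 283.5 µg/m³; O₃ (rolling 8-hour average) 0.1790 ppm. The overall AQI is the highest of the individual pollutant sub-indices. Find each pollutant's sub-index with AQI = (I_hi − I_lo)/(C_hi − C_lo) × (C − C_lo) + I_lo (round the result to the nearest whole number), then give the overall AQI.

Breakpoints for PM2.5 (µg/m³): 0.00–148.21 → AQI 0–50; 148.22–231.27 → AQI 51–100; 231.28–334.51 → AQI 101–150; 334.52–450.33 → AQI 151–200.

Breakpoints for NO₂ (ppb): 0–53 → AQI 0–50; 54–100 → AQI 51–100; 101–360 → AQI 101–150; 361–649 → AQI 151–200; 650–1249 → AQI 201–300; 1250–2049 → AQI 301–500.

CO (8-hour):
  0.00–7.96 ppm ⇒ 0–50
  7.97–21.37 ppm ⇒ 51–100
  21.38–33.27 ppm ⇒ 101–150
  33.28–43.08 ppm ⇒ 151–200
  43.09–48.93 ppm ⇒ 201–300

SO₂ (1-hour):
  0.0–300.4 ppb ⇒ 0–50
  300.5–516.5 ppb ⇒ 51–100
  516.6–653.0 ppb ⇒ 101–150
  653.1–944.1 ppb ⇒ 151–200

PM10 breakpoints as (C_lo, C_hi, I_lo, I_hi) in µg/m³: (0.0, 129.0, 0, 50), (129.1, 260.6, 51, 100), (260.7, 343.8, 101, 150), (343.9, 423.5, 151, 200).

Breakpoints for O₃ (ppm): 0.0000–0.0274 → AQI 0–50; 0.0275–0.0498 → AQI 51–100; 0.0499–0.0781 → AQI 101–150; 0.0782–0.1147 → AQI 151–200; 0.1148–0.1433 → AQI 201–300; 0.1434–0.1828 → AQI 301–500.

484

PM2.5 267.96: bracket 231.28–334.51 → index 101–150; slope 49/103.23, offset 36.68.
AQI = 101 + 49/103.23·36.68 ≈ 118.41 ⇒ 118.
NO₂: 1986 ∈ [1250, 2049] ↔ index [301, 500].
301 + (1986−1250)·(500−301)/(2049−1250) = 301 + 736·199/799 ≈ 484.31, so AQI = 484.
CO: 6.58 lies in 0.00–7.96, so I_lo=0, I_hi=50, C_lo=0.00, C_hi=7.96.
(50−0)/(7.96−0.00) × (6.58−0.00) + 0 = 50/7.96 × 6.58 + 0 ≈ 41.33 → 41.
SO₂: 574.4 ∈ [516.6, 653.0] ↔ index [101, 150].
101 + (574.4−516.6)·(150−101)/(653.0−516.6) = 101 + 57.8·49/136.4 ≈ 121.76, so AQI = 122.
PM10: row 260.7–343.8 (AQI 101–150). (150−101)·(283.5−260.7)/(343.8−260.7) + 101 = 49·22.8/83.1 + 101 ≈ 114.44 → 114.
O₃ 0.1790: bracket 0.1434–0.1828 → index 301–500; slope 199/0.0394, offset 0.0356.
AQI = 301 + 199/0.0394·0.0356 ≈ 480.81 ⇒ 481.
Sub-indices: PM2.5→118, NO₂→484, CO→41, SO₂→122, PM10→114, O₃→481. Overall AQI = max = 484; dominant pollutant is NO₂.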